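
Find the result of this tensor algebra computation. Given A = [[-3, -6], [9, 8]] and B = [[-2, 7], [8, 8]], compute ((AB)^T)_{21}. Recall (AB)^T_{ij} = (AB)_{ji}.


(AB)^T_{ij} = (AB)_{ji} = sum_k A_{jk} B_{ki}.
For i=2, j=1 we need (AB)_{12}:
A_{11} * B_{12} = -3 * 7 = -21
A_{12} * B_{22} = -6 * 8 = -48
Sum = -21 + -48 = -69

-69


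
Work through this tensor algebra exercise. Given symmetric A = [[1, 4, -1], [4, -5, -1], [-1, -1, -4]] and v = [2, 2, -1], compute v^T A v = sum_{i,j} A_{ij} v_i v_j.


First compute Av:
(Av)_1 = 1*2 + 4*2 + -1*-1 = 11
(Av)_2 = 4*2 + -5*2 + -1*-1 = -1
(Av)_3 = -1*2 + -1*2 + -4*-1 = 0
Av = [11, -1, 0]
Then v^T (Av) = 2*11 + 2*-1 + -1*0
= 22 + -2 + 0 = 20

20


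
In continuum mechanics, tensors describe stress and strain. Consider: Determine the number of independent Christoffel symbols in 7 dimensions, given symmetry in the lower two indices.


Christoffel symbols Gamma^k_{ij} are symmetric in i,j, so there are d * d(d+1)/2 independent symbols.
d = 7
d(d+1)/2 = 7 * 8 / 2 = 28
Total = 7 * 28 = 196

196


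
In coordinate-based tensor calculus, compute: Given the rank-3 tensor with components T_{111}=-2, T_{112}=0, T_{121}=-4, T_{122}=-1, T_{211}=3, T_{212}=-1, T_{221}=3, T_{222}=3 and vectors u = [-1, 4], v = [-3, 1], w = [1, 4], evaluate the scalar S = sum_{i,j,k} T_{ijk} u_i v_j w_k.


S = sum over i,j,k of T_{ijk} u_i v_j w_k. Expanding all 8 terms:
T_{111}*u_1*v_1*w_1 = -2*-1*-3*1 = -6  (running total: -6)
T_{112}*u_1*v_1*w_2 = 0*-1*-3*4 = 0  (running total: -6)
T_{121}*u_1*v_2*w_1 = -4*-1*1*1 = 4  (running total: -2)
T_{122}*u_1*v_2*w_2 = -1*-1*1*4 = 4  (running total: 2)
T_{211}*u_2*v_1*w_1 = 3*4*-3*1 = -36  (running total: -34)
T_{212}*u_2*v_1*w_2 = -1*4*-3*4 = 48  (running total: 14)
T_{221}*u_2*v_2*w_1 = 3*4*1*1 = 12  (running total: 26)
T_{222}*u_2*v_2*w_2 = 3*4*1*4 = 48  (running total: 74)
S = 74

74


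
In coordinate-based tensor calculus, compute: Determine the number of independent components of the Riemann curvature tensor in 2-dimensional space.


The Riemann tensor in d dimensions has d^2(d^2 - 1)/12 independent components.
d = 2, so d^2 = 4
d^2 - 1 = 3
d^2(d^2 - 1) = 4 * 3 = 12
Divide by 12: 12 / 12 = 1

1


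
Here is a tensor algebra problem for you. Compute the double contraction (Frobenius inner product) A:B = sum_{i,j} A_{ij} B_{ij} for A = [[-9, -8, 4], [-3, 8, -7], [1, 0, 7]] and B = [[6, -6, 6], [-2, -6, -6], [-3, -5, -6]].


A:B = sum over all i,j of A_{ij} * B_{ij}.
Row 1: -9*6=-54, -8*-6=48, 4*6=24 => row sum = 18
Row 2: -3*-2=6, 8*-6=-48, -7*-6=42 => row sum = 0
Row 3: 1*-3=-3, 0*-5=0, 7*-6=-42 => row sum = -45
Total = 18 + 0 + -45 = -27

-27


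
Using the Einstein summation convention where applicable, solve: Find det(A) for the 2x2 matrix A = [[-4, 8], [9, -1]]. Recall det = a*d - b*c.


For a 2x2 matrix [[a, b], [c, d]], det = a*d - b*c.
a = -4, b = 8, c = 9, d = -1
a*d = -4 * -1 = 4
b*c = 8 * 9 = 72
det = 4 - 72 = -68

-68


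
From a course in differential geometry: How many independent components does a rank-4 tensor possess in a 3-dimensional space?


The number of components of a rank-r tensor in d dimensions is d^r.
Here d = 3 and r = 4.
3^4 = 81

81


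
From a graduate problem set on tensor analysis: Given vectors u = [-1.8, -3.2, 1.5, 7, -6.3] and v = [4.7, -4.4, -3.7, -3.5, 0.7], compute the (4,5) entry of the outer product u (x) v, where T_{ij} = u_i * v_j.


The outer product entry T_{ij} = u_i * v_j.
We need i=4, j=5.
u_4 = 7, v_5 = 0.7
T_{4,5} = 7 * 0.7 = 4.9

4.9


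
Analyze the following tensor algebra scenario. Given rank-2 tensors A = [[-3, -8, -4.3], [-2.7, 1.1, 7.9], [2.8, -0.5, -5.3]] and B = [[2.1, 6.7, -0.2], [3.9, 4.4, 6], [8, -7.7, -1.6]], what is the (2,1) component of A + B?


Tensor addition is component-wise: (A + B)_{ij} = A_{ij} + B_{ij}.
A_{21} = -2.7
B_{21} = 3.9
(A + B)_{21} = -2.7 + 3.9 = 1.2

1.2


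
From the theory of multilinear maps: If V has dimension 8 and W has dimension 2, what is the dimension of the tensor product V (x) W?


The dimension of a tensor product is the product of dimensions.
dim(V) = 8, dim(W) = 2
dim(V (x) W) = 8 * 2 = 16

16


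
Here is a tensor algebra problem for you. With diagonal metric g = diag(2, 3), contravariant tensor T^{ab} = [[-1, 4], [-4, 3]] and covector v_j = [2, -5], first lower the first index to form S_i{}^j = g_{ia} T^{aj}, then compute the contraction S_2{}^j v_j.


Step 1: lower the first index. For a diagonal metric, g_{ia} T^{aj} = g_{ii} T^{ij} (no sum on i).
g_{22} = 3
S_2{}^1 = 3 * T^{21} = 3 * -4 = -12
S_2{}^2 = 3 * T^{22} = 3 * 3 = 9
Step 2: contract S_2{}^j with v_j.
S_2{}^1 * v_1 = -12 * 2 = -24
S_2{}^2 * v_2 = 9 * -5 = -45
Result = -24 + -45 = -69

-69


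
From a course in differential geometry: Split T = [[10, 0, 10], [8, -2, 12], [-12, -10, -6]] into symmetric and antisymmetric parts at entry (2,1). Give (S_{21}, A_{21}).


T_{21} = 8
T_{12} = 0
S_{21} = (8 + 0)/2 = 8/2 = 4
A_{21} = (8 - 0)/2 = 8/2 = 4
Check: S + A = 4 + 4 = 8 = T_{21}.

(4, 4)


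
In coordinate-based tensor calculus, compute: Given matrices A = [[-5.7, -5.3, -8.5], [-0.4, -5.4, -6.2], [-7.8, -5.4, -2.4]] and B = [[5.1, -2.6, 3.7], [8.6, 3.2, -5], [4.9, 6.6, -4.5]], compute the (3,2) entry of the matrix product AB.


(AB)_{ij} = sum_k A_{ik} B_{kj}.
For i=3, j=2:
A_{31} * B_{12} = -7.8 * -2.6 = 20.28
A_{32} * B_{22} = -5.4 * 3.2 = -17.28
A_{33} * B_{32} = -2.4 * 6.6 = -15.84
Sum = 20.28 + -17.28 + -15.84 = -12.84

-12.84


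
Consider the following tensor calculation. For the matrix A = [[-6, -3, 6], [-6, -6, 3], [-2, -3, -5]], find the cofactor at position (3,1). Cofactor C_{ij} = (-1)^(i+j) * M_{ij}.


To find cofactor C_{31}, delete row 3 and column 1.
The resulting 2x2 submatrix is: [[-3, 6], [-6, 3]]
Minor M_{31} = -3*3 - 6*-6
  = -9 - -36 = 27
Sign = (-1)^(3+1) = (-1)^4 = 1
Cofactor C_{31} = 1 * 27 = 27

27


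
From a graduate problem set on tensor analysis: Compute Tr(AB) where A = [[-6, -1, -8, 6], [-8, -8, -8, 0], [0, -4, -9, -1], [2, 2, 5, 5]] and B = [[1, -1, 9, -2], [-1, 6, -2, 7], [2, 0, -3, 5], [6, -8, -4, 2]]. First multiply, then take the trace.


Tr(AB) = sum_i (AB)_{ii} where (AB)_{ii} = sum_k A_{ik} B_{ki}.
(AB)_{11} = -6*1 + -1*-1 + -8*2 + 6*6 = 15
(AB)_{22} = -8*-1 + -8*6 + -8*0 + 0*-8 = -40
(AB)_{33} = 0*9 + -4*-2 + -9*-3 + -1*-4 = 39
(AB)_{44} = 2*-2 + 2*7 + 5*5 + 5*2 = 45
Tr(AB) = 15 + -40 + 39 + 45 = 59

59


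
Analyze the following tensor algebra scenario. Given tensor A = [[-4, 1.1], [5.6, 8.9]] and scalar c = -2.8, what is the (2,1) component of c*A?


Scalar multiplication: (cA)_{ij} = c * A_{ij}.
c = -2.8
A_{21} = 5.6
(cA)_{21} = -2.8 * 5.6 = -15.68

-15.68


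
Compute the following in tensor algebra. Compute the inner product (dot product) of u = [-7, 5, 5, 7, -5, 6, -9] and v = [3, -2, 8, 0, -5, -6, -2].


The inner product u . v = sum of u_i * v_i.
Term-by-term: -7 * 3, 5 * -2, 5 * 8, 7 * 0, -5 * -5, 6 * -6, -9 * -2
Products: -21, -10, 40, 0, 25, -36, 18
Sum = -21 + -10 + 40 + 0 + 25 + -36 + 18 = 16

16


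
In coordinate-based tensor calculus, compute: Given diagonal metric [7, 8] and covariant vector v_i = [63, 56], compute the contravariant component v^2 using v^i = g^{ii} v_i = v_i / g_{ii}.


To raise an index with a diagonal metric: v^i = v_i / g_{ii}.
For index 2: v_2 = 56, g_{22} = 8
v^2 = 56 / 8 = 7

7


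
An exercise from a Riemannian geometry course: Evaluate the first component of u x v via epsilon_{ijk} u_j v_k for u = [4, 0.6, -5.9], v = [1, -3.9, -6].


(u x v)_1 = sum_{j,k} epsilon_{1jk} u_j v_k. Only permutations of (1,2,3) contribute; the two non-zero terms are:
eps_{123} u_2 v_3 = 1 * 0.6 * -6 = -3.6
eps_{132} u_3 v_2 = -1 * -5.9 * -3.9 = -23.01
(u x v)_1 = -26.61

-26.61


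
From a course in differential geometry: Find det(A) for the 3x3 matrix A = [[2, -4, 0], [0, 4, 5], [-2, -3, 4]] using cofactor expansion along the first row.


Expanding along the first row, det(A) = a11*M_11 - a12*M_12 + a13*M_13, where M_1j is the (1,j) minor.
Minor M_11 = 4*4 - 5*-3 = 31
Minor M_12 = 0*4 - 5*-2 = 10
Minor M_13 = 0*-3 - 4*-2 = 8
det = 2*(31) - -4*(10) + 0*(8)
    = 62 - -40 + 0
    = 102

102


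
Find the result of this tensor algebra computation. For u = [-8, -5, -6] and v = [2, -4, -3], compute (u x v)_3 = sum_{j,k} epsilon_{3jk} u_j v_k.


(u x v)_3 = sum_{j,k} epsilon_{3jk} u_j v_k. Only permutations of (1,2,3) contribute; the two non-zero terms are:
eps_{312} u_1 v_2 = 1 * -8 * -4 = 32
eps_{321} u_2 v_1 = -1 * -5 * 2 = 10
(u x v)_3 = 42

42


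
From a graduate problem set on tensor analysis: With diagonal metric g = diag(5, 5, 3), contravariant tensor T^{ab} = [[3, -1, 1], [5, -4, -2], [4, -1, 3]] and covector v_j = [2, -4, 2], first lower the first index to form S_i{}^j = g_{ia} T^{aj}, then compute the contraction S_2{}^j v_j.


Step 1: lower the first index. For a diagonal metric, g_{ia} T^{aj} = g_{ii} T^{ij} (no sum on i).
g_{22} = 5
S_2{}^1 = 5 * T^{21} = 5 * 5 = 25
S_2{}^2 = 5 * T^{22} = 5 * -4 = -20
S_2{}^3 = 5 * T^{23} = 5 * -2 = -10
Step 2: contract S_2{}^j with v_j.
S_2{}^1 * v_1 = 25 * 2 = 50
S_2{}^2 * v_2 = -20 * -4 = 80
S_2{}^3 * v_3 = -10 * 2 = -20
Result = 50 + 80 + -20 = 110

110


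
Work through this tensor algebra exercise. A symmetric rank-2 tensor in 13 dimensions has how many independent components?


A symmetric rank-2 tensor in d dimensions has d(d+1)/2 independent components.
d = 13
d(d+1)/2 = 13 * 14 / 2 = 182 / 2 = 91

91


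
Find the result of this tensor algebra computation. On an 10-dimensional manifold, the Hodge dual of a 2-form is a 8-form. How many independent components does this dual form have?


The Hodge dual of a p-form on an n-dimensional manifold is an (n-p)-form.
n = 10, p = 2, so dual degree = 10 - 2 = 8
The number of components is C(n, n-p) = C(10, 8) = 45

45


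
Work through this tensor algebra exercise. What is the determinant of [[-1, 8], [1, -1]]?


For a 2x2 matrix [[a, b], [c, d]], det = a*d - b*c.
a = -1, b = 8, c = 1, d = -1
a*d = -1 * -1 = 1
b*c = 8 * 1 = 8
det = 1 - 8 = -7

-7


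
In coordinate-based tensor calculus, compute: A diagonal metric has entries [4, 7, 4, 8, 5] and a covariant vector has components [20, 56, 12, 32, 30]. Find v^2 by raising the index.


To raise an index with a diagonal metric: v^i = v_i / g_{ii}.
For index 2: v_2 = 56, g_{22} = 7
v^2 = 56 / 7 = 8

8


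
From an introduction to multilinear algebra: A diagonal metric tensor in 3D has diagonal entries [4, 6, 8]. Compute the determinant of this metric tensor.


For a diagonal metric, the determinant is the product of diagonal entries.
Diagonal entries: 4, 6, 8
det(g) = 4 * 6 * 8 = 192

192


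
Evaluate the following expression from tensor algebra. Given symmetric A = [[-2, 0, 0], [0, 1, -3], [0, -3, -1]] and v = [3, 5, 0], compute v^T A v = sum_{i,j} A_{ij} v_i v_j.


First compute Av:
(Av)_1 = -2*3 + 0*5 + 0*0 = -6
(Av)_2 = 0*3 + 1*5 + -3*0 = 5
(Av)_3 = 0*3 + -3*5 + -1*0 = -15
Av = [-6, 5, -15]
Then v^T (Av) = 3*-6 + 5*5 + 0*-15
= -18 + 25 + 0 = 7

7


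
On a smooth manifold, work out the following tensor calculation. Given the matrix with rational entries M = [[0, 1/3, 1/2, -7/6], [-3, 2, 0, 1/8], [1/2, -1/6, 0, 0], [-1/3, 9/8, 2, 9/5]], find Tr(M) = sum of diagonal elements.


The trace is the sum of diagonal entries.
Diagonal: M[1,1] = 0, M[2,2] = 2, M[3,3] = 0, M[4,4] = 9/5
Tr(M) = 0 + 2 + 0 + 9/5
Computing step by step:
After adding M[1,1]: 0
After adding M[2,2]: 2
After adding M[3,3]: 2
After adding M[4,4]: 19/5
Tr(M) = 19/5

19/5


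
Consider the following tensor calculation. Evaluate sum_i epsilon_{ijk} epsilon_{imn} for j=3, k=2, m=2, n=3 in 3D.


Using the identity: epsilon_{ijk} epsilon_{imn} = delta_{jm} delta_{kn} - delta_{jn} delta_{km}.
delta_{32} = 0
delta_{23} = 0
delta_{33} = 1
delta_{22} = 1
Result = 0 * 0 - 1 * 1 = 0 - 1 = -1

-1


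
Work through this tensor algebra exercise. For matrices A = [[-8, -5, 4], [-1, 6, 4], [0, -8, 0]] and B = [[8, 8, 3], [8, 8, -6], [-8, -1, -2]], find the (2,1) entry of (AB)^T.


(AB)^T_{ij} = (AB)_{ji} = sum_k A_{jk} B_{ki}.
For i=2, j=1 we need (AB)_{12}:
A_{11} * B_{12} = -8 * 8 = -64
A_{12} * B_{22} = -5 * 8 = -40
A_{13} * B_{32} = 4 * -1 = -4
Sum = -64 + -40 + -4 = -108

-108


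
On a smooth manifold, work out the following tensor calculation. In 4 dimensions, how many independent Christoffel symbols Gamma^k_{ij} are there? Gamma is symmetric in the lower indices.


Christoffel symbols Gamma^k_{ij} are symmetric in i,j, so there are d * d(d+1)/2 independent symbols.
d = 4
d(d+1)/2 = 4 * 5 / 2 = 10
Total = 4 * 10 = 40

40


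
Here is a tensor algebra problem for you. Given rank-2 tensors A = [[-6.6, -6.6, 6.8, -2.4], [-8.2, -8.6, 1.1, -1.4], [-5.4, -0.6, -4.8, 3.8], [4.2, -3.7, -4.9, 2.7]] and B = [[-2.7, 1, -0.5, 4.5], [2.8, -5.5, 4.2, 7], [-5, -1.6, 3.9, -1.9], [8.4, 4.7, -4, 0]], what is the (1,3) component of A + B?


Tensor addition is component-wise: (A + B)_{ij} = A_{ij} + B_{ij}.
A_{13} = 6.8
B_{13} = -0.5
(A + B)_{13} = 6.8 + -0.5 = 6.3

6.3


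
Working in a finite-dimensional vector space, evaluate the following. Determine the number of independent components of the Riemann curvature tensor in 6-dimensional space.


The Riemann tensor in d dimensions has d^2(d^2 - 1)/12 independent components.
d = 6, so d^2 = 36
d^2 - 1 = 35
d^2(d^2 - 1) = 36 * 35 = 1260
Divide by 12: 1260 / 12 = 105

105


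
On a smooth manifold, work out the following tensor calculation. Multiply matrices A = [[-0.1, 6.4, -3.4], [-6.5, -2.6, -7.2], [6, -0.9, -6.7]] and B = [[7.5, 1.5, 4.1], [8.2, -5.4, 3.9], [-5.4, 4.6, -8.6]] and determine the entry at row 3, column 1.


(AB)_{ij} = sum_k A_{ik} B_{kj}.
For i=3, j=1:
A_{31} * B_{11} = 6 * 7.5 = 45
A_{32} * B_{21} = -0.9 * 8.2 = -7.38
A_{33} * B_{31} = -6.7 * -5.4 = 36.18
Sum = 45 + -7.38 + 36.18 = 73.8

73.8


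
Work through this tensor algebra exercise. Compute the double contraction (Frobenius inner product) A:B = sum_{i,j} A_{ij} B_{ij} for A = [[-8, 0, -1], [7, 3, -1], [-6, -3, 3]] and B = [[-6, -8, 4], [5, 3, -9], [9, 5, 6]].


A:B = sum over all i,j of A_{ij} * B_{ij}.
Row 1: -8*-6=48, 0*-8=0, -1*4=-4 => row sum = 44
Row 2: 7*5=35, 3*3=9, -1*-9=9 => row sum = 53
Row 3: -6*9=-54, -3*5=-15, 3*6=18 => row sum = -51
Total = 44 + 53 + -51 = 46

46


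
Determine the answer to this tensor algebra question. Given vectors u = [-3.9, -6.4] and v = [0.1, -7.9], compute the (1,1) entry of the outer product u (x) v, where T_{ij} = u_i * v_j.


The outer product entry T_{ij} = u_i * v_j.
We need i=1, j=1.
u_1 = -3.9, v_1 = 0.1
T_{1,1} = -3.9 * 0.1 = -0.39

-0.39


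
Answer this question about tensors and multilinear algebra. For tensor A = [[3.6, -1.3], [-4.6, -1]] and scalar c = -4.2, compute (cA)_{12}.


Scalar multiplication: (cA)_{ij} = c * A_{ij}.
c = -4.2
A_{12} = -1.3
(cA)_{12} = -4.2 * -1.3 = 5.46

5.46


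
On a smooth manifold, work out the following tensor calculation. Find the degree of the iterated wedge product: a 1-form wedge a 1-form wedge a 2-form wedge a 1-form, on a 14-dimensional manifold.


The degree of a wedge product is the sum of the degrees of the individual forms.
Degrees: 1, 1, 2, 1
Total degree = 1 + 1 + 2 + 1 = 5

5


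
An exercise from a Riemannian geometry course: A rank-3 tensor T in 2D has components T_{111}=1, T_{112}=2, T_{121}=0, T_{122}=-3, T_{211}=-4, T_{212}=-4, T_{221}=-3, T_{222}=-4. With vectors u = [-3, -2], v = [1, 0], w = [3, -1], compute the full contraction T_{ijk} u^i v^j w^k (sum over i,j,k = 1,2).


S = sum over i,j,k of T_{ijk} u_i v_j w_k. Expanding all 8 terms:
T_{111}*u_1*v_1*w_1 = 1*-3*1*3 = -9  (running total: -9)
T_{112}*u_1*v_1*w_2 = 2*-3*1*-1 = 6  (running total: -3)
T_{121}*u_1*v_2*w_1 = 0*-3*0*3 = 0  (running total: -3)
T_{122}*u_1*v_2*w_2 = -3*-3*0*-1 = 0  (running total: -3)
T_{211}*u_2*v_1*w_1 = -4*-2*1*3 = 24  (running total: 21)
T_{212}*u_2*v_1*w_2 = -4*-2*1*-1 = -8  (running total: 13)
T_{221}*u_2*v_2*w_1 = -3*-2*0*3 = 0  (running total: 13)
T_{222}*u_2*v_2*w_2 = -4*-2*0*-1 = 0  (running total: 13)
S = 13

13


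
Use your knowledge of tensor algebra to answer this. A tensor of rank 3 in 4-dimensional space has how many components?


The number of components of a rank-r tensor in d dimensions is d^r.
Here d = 4 and r = 3.
4^3 = 64

64


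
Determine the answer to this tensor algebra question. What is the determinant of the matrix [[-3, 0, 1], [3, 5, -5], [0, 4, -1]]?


Expanding along the first row, det(A) = a11*M_11 - a12*M_12 + a13*M_13, where M_1j is the (1,j) minor.
Minor M_11 = 5*-1 - -5*4 = 15
Minor M_12 = 3*-1 - -5*0 = -3
Minor M_13 = 3*4 - 5*0 = 12
det = -3*(15) - 0*(-3) + 1*(12)
    = -45 - 0 + 12
    = -33

-33


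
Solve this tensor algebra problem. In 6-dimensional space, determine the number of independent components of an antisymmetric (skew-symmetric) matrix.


An antisymmetric rank-2 tensor satisfies A_{ij} = -A_{ji}, so diagonal entries are zero.
The independent components are the upper-triangular entries: C(n, 2) = n(n-1)/2.
n = 6
C(6, 2) = 6 * 5 / 2 = 30 / 2 = 15

15


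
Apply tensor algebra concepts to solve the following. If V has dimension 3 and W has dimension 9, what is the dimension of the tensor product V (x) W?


The dimension of a tensor product is the product of dimensions.
dim(V) = 3, dim(W) = 9
dim(V (x) W) = 3 * 9 = 27

27


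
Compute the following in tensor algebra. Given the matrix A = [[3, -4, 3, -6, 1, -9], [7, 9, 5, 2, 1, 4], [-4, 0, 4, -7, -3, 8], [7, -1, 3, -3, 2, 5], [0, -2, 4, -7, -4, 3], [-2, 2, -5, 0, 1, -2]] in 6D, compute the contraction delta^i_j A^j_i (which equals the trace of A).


The contraction (trace) of a rank-2 tensor is the sum of its diagonal elements.
Diagonal entries: A[1,1] = 3, A[2,2] = 9, A[3,3] = 4, A[4,4] = -3, A[5,5] = -4, A[6,6] = -2
Tr(A) = 3 + 9 + 4 + -3 + -4 + -2 = 7

7


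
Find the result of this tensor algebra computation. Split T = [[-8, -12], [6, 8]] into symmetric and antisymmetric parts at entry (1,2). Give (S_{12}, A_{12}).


T_{12} = -12
T_{21} = 6
S_{12} = (-12 + 6)/2 = -6/2 = -3
A_{12} = (-12 - 6)/2 = -18/2 = -9
Check: S + A = -3 + -9 = -12 = T_{12}.

(-3, -9)


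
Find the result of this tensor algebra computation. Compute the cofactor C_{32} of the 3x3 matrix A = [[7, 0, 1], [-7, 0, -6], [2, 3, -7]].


To find cofactor C_{32}, delete row 3 and column 2.
The resulting 2x2 submatrix is: [[7, 1], [-7, -6]]
Minor M_{32} = 7*-6 - 1*-7
  = -42 - -7 = -35
Sign = (-1)^(3+2) = (-1)^5 = -1
Cofactor C_{32} = -1 * -35 = 35

35


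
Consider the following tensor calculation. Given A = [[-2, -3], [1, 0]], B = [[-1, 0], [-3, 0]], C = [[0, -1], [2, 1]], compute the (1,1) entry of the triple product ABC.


(ABC)_{11} = sum_m (AB)_{1m} C_{m1}. First compute row 1 of AB.
(AB)_{11} = -2*-1 + -3*-3 = 11
(AB)_{12} = -2*0 + -3*0 = 0
Now contract with column 1 of C:
(AB)_{11} * C_{11} = 11 * 0 = 0
(AB)_{12} * C_{21} = 0 * 2 = 0
(ABC)_{11} = 0 + 0 = 0

0


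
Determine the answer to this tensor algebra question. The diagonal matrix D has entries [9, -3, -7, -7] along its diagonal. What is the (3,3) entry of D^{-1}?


For a diagonal matrix, the inverse has entries (D^{-1})_{ii} = 1/d_{ii}.
The diagonal entries are: d_{11} = 9, d_{22} = -3, d_{33} = -7, d_{44} = -7
We need (D^{-1})_{33} = 1/d_{33} = 1/-7 = -1/7

-1/7


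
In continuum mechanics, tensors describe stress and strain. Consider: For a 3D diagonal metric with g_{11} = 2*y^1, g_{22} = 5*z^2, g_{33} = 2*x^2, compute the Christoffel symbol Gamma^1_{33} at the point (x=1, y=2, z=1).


For a diagonal metric, Gamma^k_{ij} = (1/2) g^{kk} (dg_{ik}/dx_j + dg_{jk}/dx_i - dg_{ij}/dx_k).
The metric is diagonal, so g_{ab} = 0 for a != b.
At the given point: g_{11} = 4, g_{22} = 5, g_{33} = 2
g^{11} = 1/4
dg_{31}/dx_3 = 0 (off-diagonal)
dg_{31}/dx_3 = 0 (off-diagonal)
dg_{33}/dx_1 = dg_{33}/dx_1 = 4
Numerator = 0 + 0 - 4 = -4
Gamma^1_{33} = -4 / (2 * 4) = -1/2

-1/2


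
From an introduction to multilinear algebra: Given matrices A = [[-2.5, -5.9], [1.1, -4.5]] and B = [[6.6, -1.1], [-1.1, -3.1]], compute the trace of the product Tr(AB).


Tr(AB) = sum_i (AB)_{ii} where (AB)_{ii} = sum_k A_{ik} B_{ki}.
(AB)_{11} = -2.5*6.6 + -5.9*-1.1 = -10.01
(AB)_{22} = 1.1*-1.1 + -4.5*-3.1 = 12.74
Tr(AB) = -10.01 + 12.74 = 2.73

2.73


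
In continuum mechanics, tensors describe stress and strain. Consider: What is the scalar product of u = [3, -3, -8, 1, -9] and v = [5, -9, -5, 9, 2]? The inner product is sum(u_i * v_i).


The inner product u . v = sum of u_i * v_i.
Term-by-term: 3 * 5, -3 * -9, -8 * -5, 1 * 9, -9 * 2
Products: 15, 27, 40, 9, -18
Sum = 15 + 27 + 40 + 9 + -18 = 73

73


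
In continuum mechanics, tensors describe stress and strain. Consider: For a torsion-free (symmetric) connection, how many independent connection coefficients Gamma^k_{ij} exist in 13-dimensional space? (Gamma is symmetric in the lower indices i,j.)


Christoffel symbols Gamma^k_{ij} are symmetric in i,j, so there are d * d(d+1)/2 independent symbols.
d = 13
d(d+1)/2 = 13 * 14 / 2 = 91
Total = 13 * 91 = 1183

1183


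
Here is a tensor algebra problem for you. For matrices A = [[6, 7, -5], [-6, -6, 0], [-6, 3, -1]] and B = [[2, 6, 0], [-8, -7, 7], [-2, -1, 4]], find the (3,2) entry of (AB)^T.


(AB)^T_{ij} = (AB)_{ji} = sum_k A_{jk} B_{ki}.
For i=3, j=2 we need (AB)_{23}:
A_{21} * B_{13} = -6 * 0 = 0
A_{22} * B_{23} = -6 * 7 = -42
A_{23} * B_{33} = 0 * 4 = 0
Sum = 0 + -42 + 0 = -42

-42


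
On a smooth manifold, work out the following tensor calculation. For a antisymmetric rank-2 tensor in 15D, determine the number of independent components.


A antisymmetric rank-2 tensor in d dimensions has d(d-1)/2 independent components.
d = 15
d(d-1)/2 = 15 * 14 / 2 = 210 / 2 = 105

105


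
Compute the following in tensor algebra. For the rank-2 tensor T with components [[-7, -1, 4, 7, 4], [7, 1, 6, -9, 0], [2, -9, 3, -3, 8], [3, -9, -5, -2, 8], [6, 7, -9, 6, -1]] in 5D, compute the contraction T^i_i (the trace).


The contraction (trace) of a rank-2 tensor is the sum of its diagonal elements.
Diagonal entries: A[1,1] = -7, A[2,2] = 1, A[3,3] = 3, A[4,4] = -2, A[5,5] = -1
Tr(A) = -7 + 1 + 3 + -2 + -1 = -6

-6


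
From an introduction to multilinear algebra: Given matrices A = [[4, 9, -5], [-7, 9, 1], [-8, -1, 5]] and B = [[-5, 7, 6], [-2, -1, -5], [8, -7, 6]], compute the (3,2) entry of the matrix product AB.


(AB)_{ij} = sum_k A_{ik} B_{kj}.
For i=3, j=2:
A_{31} * B_{12} = -8 * 7 = -56
A_{32} * B_{22} = -1 * -1 = 1
A_{33} * B_{32} = 5 * -7 = -35
Sum = -56 + 1 + -35 = -90

-90


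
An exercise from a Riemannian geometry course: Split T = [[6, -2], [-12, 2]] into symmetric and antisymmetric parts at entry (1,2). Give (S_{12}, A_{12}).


T_{12} = -2
T_{21} = -12
S_{12} = (-2 + -12)/2 = -14/2 = -7
A_{12} = (-2 - -12)/2 = 10/2 = 5
Check: S + A = -7 + 5 = -2 = T_{12}.

(-7, 5)


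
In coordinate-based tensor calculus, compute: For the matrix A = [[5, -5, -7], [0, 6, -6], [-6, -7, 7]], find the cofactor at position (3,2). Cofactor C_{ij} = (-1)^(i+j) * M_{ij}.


To find cofactor C_{32}, delete row 3 and column 2.
The resulting 2x2 submatrix is: [[5, -7], [0, -6]]
Minor M_{32} = 5*-6 - -7*0
  = -30 - 0 = -30
Sign = (-1)^(3+2) = (-1)^5 = -1
Cofactor C_{32} = -1 * -30 = 30

30


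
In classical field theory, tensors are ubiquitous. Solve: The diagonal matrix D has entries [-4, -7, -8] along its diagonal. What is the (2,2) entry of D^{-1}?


For a diagonal matrix, the inverse has entries (D^{-1})_{ii} = 1/d_{ii}.
The diagonal entries are: d_{11} = -4, d_{22} = -7, d_{33} = -8
We need (D^{-1})_{22} = 1/d_{22} = 1/-7 = -1/7

-1/7


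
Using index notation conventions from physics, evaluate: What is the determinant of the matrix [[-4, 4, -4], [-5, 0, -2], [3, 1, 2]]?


Expanding along the first row, det(A) = a11*M_11 - a12*M_12 + a13*M_13, where M_1j is the (1,j) minor.
Minor M_11 = 0*2 - -2*1 = 2
Minor M_12 = -5*2 - -2*3 = -4
Minor M_13 = -5*1 - 0*3 = -5
det = -4*(2) - 4*(-4) + -4*(-5)
    = -8 - -16 + 20
    = 28

28


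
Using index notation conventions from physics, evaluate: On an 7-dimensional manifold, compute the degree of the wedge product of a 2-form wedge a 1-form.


The degree of a wedge product is the sum of the degrees of the individual forms.
Degrees: 2, 1
Total degree = 2 + 1 = 3

3


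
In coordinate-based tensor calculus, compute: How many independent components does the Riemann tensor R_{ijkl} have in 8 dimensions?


The Riemann tensor in d dimensions has d^2(d^2 - 1)/12 independent components.
d = 8, so d^2 = 64
d^2 - 1 = 63
d^2(d^2 - 1) = 64 * 63 = 4032
Divide by 12: 4032 / 12 = 336

336


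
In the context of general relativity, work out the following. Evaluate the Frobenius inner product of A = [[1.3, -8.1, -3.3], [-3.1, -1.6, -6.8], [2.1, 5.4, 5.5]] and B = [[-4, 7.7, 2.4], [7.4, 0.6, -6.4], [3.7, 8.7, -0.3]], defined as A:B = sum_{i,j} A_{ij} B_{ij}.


A:B = sum over all i,j of A_{ij} * B_{ij}.
Row 1: 1.3*-4=-5.2, -8.1*7.7=-62.37, -3.3*2.4=-7.92 => row sum = -75.49
Row 2: -3.1*7.4=-22.94, -1.6*0.6=-0.96, -6.8*-6.4=43.52 => row sum = 19.62
Row 3: 2.1*3.7=7.77, 5.4*8.7=46.98, 5.5*-0.3=-1.65 => row sum = 53.1
Total = -75.49 + 19.62 + 53.1 = -2.77

-2.77


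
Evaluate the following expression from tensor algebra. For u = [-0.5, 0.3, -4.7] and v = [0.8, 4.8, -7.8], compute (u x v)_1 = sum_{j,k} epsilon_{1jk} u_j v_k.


(u x v)_1 = sum_{j,k} epsilon_{1jk} u_j v_k. Only permutations of (1,2,3) contribute; the two non-zero terms are:
eps_{123} u_2 v_3 = 1 * 0.3 * -7.8 = -2.34
eps_{132} u_3 v_2 = -1 * -4.7 * 4.8 = 22.56
(u x v)_1 = 20.22

20.22


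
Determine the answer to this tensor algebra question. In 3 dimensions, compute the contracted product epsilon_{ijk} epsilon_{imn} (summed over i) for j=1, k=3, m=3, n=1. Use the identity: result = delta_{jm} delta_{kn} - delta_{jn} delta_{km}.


Using the identity: epsilon_{ijk} epsilon_{imn} = delta_{jm} delta_{kn} - delta_{jn} delta_{km}.
delta_{13} = 0
delta_{31} = 0
delta_{11} = 1
delta_{33} = 1
Result = 0 * 0 - 1 * 1 = 0 - 1 = -1

-1


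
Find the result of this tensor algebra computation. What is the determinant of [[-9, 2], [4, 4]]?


For a 2x2 matrix [[a, b], [c, d]], det = a*d - b*c.
a = -9, b = 2, c = 4, d = 4
a*d = -9 * 4 = -36
b*c = 2 * 4 = 8
det = -36 - 8 = -44

-44


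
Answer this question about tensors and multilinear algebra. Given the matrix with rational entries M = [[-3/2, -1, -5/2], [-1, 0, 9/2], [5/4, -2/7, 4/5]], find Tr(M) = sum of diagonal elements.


The trace is the sum of diagonal entries.
Diagonal: M[1,1] = -3/2, M[2,2] = 0, M[3,3] = 4/5
Tr(M) = -3/2 + 0 + 4/5
Computing step by step:
After adding M[1,1]: -3/2
After adding M[2,2]: -3/2
After adding M[3,3]: -7/10
Tr(M) = -7/10

-7/10


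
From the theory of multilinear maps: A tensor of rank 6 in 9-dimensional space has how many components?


The number of components of a rank-r tensor in d dimensions is d^r.
Here d = 9 and r = 6.
9^6 = 531441

531441


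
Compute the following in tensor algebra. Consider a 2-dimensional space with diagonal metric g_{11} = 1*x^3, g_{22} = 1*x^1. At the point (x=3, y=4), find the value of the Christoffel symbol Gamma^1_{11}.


For a diagonal metric, Gamma^k_{ij} = (1/2) g^{kk} (dg_{ik}/dx_j + dg_{jk}/dx_i - dg_{ij}/dx_k).
The metric is diagonal, so g_{ab} = 0 for a != b.
At the given point: g_{11} = 27, g_{22} = 3
g^{11} = 1/27
dg_{11}/dx_1 = dg_{11}/dx_1 = 27
dg_{11}/dx_1 = dg_{11}/dx_1 = 27
dg_{11}/dx_1 = dg_{11}/dx_1 = 27
Numerator = 27 + 27 - 27 = 27
Gamma^1_{11} = 27 / (2 * 27) = 1/2

1/2


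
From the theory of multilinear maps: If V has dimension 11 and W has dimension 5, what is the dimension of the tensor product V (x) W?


The dimension of a tensor product is the product of dimensions.
dim(V) = 11, dim(W) = 5
dim(V (x) W) = 11 * 5 = 55

55


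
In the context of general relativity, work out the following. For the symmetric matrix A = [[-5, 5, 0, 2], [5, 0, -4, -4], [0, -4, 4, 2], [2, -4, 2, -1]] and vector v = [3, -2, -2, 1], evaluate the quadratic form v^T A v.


First compute Av:
(Av)_1 = -5*3 + 5*-2 + 0*-2 + 2*1 = -23
(Av)_2 = 5*3 + 0*-2 + -4*-2 + -4*1 = 19
(Av)_3 = 0*3 + -4*-2 + 4*-2 + 2*1 = 2
(Av)_4 = 2*3 + -4*-2 + 2*-2 + -1*1 = 9
Av = [-23, 19, 2, 9]
Then v^T (Av) = 3*-23 + -2*19 + -2*2 + 1*9
= -69 + -38 + -4 + 9 = -102

-102


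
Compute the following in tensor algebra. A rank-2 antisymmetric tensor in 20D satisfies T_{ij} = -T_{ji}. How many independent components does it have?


An antisymmetric rank-2 tensor satisfies A_{ij} = -A_{ji}, so diagonal entries are zero.
The independent components are the upper-triangular entries: C(n, 2) = n(n-1)/2.
n = 20
C(20, 2) = 20 * 19 / 2 = 380 / 2 = 190

190


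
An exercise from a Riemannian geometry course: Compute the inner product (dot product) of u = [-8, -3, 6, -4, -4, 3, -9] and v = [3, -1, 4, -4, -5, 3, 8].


The inner product u . v = sum of u_i * v_i.
Term-by-term: -8 * 3, -3 * -1, 6 * 4, -4 * -4, -4 * -5, 3 * 3, -9 * 8
Products: -24, 3, 24, 16, 20, 9, -72
Sum = -24 + 3 + 24 + 16 + 20 + 9 + -72 = -24

-24


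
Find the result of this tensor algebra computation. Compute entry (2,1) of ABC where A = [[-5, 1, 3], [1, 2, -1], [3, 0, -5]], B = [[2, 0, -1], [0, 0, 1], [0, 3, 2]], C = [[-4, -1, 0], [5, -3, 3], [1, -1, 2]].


(ABC)_{21} = sum_m (AB)_{2m} C_{m1}. First compute row 2 of AB.
(AB)_{21} = 1*2 + 2*0 + -1*0 = 2
(AB)_{22} = 1*0 + 2*0 + -1*3 = -3
(AB)_{23} = 1*-1 + 2*1 + -1*2 = -1
Now contract with column 1 of C:
(AB)_{21} * C_{11} = 2 * -4 = -8
(AB)_{22} * C_{21} = -3 * 5 = -15
(AB)_{23} * C_{31} = -1 * 1 = -1
(ABC)_{21} = -8 + -15 + -1 = -24

-24


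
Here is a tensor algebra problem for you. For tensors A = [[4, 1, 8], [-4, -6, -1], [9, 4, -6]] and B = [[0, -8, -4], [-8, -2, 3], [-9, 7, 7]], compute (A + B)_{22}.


Tensor addition is component-wise: (A + B)_{ij} = A_{ij} + B_{ij}.
A_{22} = -6
B_{22} = -2
(A + B)_{22} = -6 + -2 = -8

-8


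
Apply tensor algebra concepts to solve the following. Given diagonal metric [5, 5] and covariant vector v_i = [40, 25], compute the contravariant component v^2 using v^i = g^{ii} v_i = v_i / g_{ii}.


To raise an index with a diagonal metric: v^i = v_i / g_{ii}.
For index 2: v_2 = 25, g_{22} = 5
v^2 = 25 / 5 = 5

5


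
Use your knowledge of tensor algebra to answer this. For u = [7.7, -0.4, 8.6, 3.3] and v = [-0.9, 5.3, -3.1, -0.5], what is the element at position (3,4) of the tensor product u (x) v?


The outer product entry T_{ij} = u_i * v_j.
We need i=3, j=4.
u_3 = 8.6, v_4 = -0.5
T_{3,4} = 8.6 * -0.5 = -4.3

-4.3


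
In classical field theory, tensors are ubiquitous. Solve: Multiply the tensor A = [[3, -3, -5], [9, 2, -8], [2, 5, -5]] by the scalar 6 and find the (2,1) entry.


Scalar multiplication: (cA)_{ij} = c * A_{ij}.
c = 6
A_{21} = 9
(cA)_{21} = 6 * 9 = 54

54


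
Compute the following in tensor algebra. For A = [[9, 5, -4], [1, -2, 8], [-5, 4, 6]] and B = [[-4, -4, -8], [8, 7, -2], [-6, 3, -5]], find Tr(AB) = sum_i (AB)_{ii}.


Tr(AB) = sum_i (AB)_{ii} where (AB)_{ii} = sum_k A_{ik} B_{ki}.
(AB)_{11} = 9*-4 + 5*8 + -4*-6 = 28
(AB)_{22} = 1*-4 + -2*7 + 8*3 = 6
(AB)_{33} = -5*-8 + 4*-2 + 6*-5 = 2
Tr(AB) = 28 + 6 + 2 = 36

36


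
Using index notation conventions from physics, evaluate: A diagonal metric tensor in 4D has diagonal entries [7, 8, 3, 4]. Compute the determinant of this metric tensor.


For a diagonal metric, the determinant is the product of diagonal entries.
Diagonal entries: 7, 8, 3, 4
det(g) = 7 * 8 * 3 * 4 = 672

672


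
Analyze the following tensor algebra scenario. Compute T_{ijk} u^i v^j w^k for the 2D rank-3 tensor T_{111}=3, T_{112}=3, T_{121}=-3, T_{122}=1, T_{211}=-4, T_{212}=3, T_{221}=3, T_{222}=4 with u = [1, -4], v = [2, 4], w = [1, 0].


S = sum over i,j,k of T_{ijk} u_i v_j w_k. Expanding all 8 terms:
T_{111}*u_1*v_1*w_1 = 3*1*2*1 = 6  (running total: 6)
T_{112}*u_1*v_1*w_2 = 3*1*2*0 = 0  (running total: 6)
T_{121}*u_1*v_2*w_1 = -3*1*4*1 = -12  (running total: -6)
T_{122}*u_1*v_2*w_2 = 1*1*4*0 = 0  (running total: -6)
T_{211}*u_2*v_1*w_1 = -4*-4*2*1 = 32  (running total: 26)
T_{212}*u_2*v_1*w_2 = 3*-4*2*0 = 0  (running total: 26)
T_{221}*u_2*v_2*w_1 = 3*-4*4*1 = -48  (running total: -22)
T_{222}*u_2*v_2*w_2 = 4*-4*4*0 = 0  (running total: -22)
S = -22

-22


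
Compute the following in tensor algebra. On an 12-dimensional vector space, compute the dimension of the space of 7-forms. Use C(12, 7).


The dimension of the space of p-forms on an n-dimensional space is C(n, p).
n = 12, p = 7
C(12, 7) = 12! / (7! * 5!) = 792

792


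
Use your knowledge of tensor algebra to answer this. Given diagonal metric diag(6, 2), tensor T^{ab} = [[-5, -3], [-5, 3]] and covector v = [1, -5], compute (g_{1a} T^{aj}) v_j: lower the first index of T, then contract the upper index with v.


Step 1: lower the first index. For a diagonal metric, g_{ia} T^{aj} = g_{ii} T^{ij} (no sum on i).
g_{11} = 6
S_1{}^1 = 6 * T^{11} = 6 * -5 = -30
S_1{}^2 = 6 * T^{12} = 6 * -3 = -18
Step 2: contract S_1{}^j with v_j.
S_1{}^1 * v_1 = -30 * 1 = -30
S_1{}^2 * v_2 = -18 * -5 = 90
Result = -30 + 90 = 60

60


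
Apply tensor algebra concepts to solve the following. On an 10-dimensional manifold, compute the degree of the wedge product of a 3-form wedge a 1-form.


The degree of a wedge product is the sum of the degrees of the individual forms.
Degrees: 3, 1
Total degree = 3 + 1 = 4

4


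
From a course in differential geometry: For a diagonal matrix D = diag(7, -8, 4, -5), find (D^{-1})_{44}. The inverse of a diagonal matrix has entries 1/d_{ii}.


For a diagonal matrix, the inverse has entries (D^{-1})_{ii} = 1/d_{ii}.
The diagonal entries are: d_{11} = 7, d_{22} = -8, d_{33} = 4, d_{44} = -5
We need (D^{-1})_{44} = 1/d_{44} = 1/-5 = -1/5

-1/5


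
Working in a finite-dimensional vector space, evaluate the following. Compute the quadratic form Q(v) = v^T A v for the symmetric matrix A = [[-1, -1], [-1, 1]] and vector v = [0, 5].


First compute Av:
(Av)_1 = -1*0 + -1*5 = -5
(Av)_2 = -1*0 + 1*5 = 5
Av = [-5, 5]
Then v^T (Av) = 0*-5 + 5*5
= 0 + 25 = 25

25


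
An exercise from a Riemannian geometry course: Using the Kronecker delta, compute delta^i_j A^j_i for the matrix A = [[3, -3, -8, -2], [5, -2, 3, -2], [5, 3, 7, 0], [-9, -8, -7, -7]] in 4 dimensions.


The contraction (trace) of a rank-2 tensor is the sum of its diagonal elements.
Diagonal entries: A[1,1] = 3, A[2,2] = -2, A[3,3] = 7, A[4,4] = -7
Tr(A) = 3 + -2 + 7 + -7 = 1

1


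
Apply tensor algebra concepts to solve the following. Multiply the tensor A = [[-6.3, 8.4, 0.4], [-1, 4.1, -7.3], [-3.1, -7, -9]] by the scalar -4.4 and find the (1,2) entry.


Scalar multiplication: (cA)_{ij} = c * A_{ij}.
c = -4.4
A_{12} = 8.4
(cA)_{12} = -4.4 * 8.4 = -36.96

-36.96


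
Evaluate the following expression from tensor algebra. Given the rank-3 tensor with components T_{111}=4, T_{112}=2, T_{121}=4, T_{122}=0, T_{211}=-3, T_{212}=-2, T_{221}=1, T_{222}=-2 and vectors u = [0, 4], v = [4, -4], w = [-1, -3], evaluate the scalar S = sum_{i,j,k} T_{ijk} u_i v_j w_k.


S = sum over i,j,k of T_{ijk} u_i v_j w_k. Expanding all 8 terms:
T_{111}*u_1*v_1*w_1 = 4*0*4*-1 = 0  (running total: 0)
T_{112}*u_1*v_1*w_2 = 2*0*4*-3 = 0  (running total: 0)
T_{121}*u_1*v_2*w_1 = 4*0*-4*-1 = 0  (running total: 0)
T_{122}*u_1*v_2*w_2 = 0*0*-4*-3 = 0  (running total: 0)
T_{211}*u_2*v_1*w_1 = -3*4*4*-1 = 48  (running total: 48)
T_{212}*u_2*v_1*w_2 = -2*4*4*-3 = 96  (running total: 144)
T_{221}*u_2*v_2*w_1 = 1*4*-4*-1 = 16  (running total: 160)
T_{222}*u_2*v_2*w_2 = -2*4*-4*-3 = -96  (running total: 64)
S = 64

64


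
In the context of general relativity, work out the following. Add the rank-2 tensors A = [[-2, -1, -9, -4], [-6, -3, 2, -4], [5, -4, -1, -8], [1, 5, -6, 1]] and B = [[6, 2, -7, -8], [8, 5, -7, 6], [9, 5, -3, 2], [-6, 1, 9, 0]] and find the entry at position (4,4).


Tensor addition is component-wise: (A + B)_{ij} = A_{ij} + B_{ij}.
A_{44} = 1
B_{44} = 0
(A + B)_{44} = 1 + 0 = 1

1


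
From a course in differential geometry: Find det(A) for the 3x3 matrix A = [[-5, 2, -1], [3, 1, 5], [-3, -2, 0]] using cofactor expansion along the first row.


Expanding along the first row, det(A) = a11*M_11 - a12*M_12 + a13*M_13, where M_1j is the (1,j) minor.
Minor M_11 = 1*0 - 5*-2 = 10
Minor M_12 = 3*0 - 5*-3 = 15
Minor M_13 = 3*-2 - 1*-3 = -3
det = -5*(10) - 2*(15) + -1*(-3)
    = -50 - 30 + 3
    = -77

-77


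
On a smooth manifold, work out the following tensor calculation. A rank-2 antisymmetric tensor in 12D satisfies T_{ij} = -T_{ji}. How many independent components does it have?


An antisymmetric rank-2 tensor satisfies A_{ij} = -A_{ji}, so diagonal entries are zero.
The independent components are the upper-triangular entries: C(n, 2) = n(n-1)/2.
n = 12
C(12, 2) = 12 * 11 / 2 = 132 / 2 = 66

66


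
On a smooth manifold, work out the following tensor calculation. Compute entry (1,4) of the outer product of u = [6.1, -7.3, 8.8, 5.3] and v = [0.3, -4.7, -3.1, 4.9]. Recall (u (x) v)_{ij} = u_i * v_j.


The outer product entry T_{ij} = u_i * v_j.
We need i=1, j=4.
u_1 = 6.1, v_4 = 4.9
T_{1,4} = 6.1 * 4.9 = 29.89

29.89


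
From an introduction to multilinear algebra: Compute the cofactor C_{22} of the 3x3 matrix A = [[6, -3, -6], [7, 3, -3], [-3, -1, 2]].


To find cofactor C_{22}, delete row 2 and column 2.
The resulting 2x2 submatrix is: [[6, -6], [-3, 2]]
Minor M_{22} = 6*2 - -6*-3
  = 12 - 18 = -6
Sign = (-1)^(2+2) = (-1)^4 = 1
Cofactor C_{22} = 1 * -6 = -6

-6


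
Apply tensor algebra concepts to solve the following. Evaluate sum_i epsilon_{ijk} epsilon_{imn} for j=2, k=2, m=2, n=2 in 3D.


Using the identity: epsilon_{ijk} epsilon_{imn} = delta_{jm} delta_{kn} - delta_{jn} delta_{km}.
delta_{22} = 1
delta_{22} = 1
delta_{22} = 1
delta_{22} = 1
Result = 1 * 1 - 1 * 1 = 1 - 1 = 0

0


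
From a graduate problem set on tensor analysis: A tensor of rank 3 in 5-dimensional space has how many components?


The number of components of a rank-r tensor in d dimensions is d^r.
Here d = 5 and r = 3.
5^3 = 125

125


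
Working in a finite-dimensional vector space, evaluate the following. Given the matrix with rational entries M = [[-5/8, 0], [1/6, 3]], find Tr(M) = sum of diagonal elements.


The trace is the sum of diagonal entries.
Diagonal: M[1,1] = -5/8, M[2,2] = 3
Tr(M) = -5/8 + 3
Computing step by step:
After adding M[1,1]: -5/8
After adding M[2,2]: 19/8
Tr(M) = 19/8

19/8


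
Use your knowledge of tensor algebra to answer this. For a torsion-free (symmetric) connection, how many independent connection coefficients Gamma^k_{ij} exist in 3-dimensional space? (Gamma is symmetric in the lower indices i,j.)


Christoffel symbols Gamma^k_{ij} are symmetric in i,j, so there are d * d(d+1)/2 independent symbols.
d = 3
d(d+1)/2 = 3 * 4 / 2 = 6
Total = 3 * 6 = 18

18


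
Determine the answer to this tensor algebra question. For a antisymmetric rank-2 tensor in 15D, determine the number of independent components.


A antisymmetric rank-2 tensor in d dimensions has d(d-1)/2 independent components.
d = 15
d(d-1)/2 = 15 * 14 / 2 = 210 / 2 = 105

105


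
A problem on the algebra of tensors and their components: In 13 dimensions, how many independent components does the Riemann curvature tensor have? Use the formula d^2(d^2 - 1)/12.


The Riemann tensor in d dimensions has d^2(d^2 - 1)/12 independent components.
d = 13, so d^2 = 169
d^2 - 1 = 168
d^2(d^2 - 1) = 169 * 168 = 28392
Divide by 12: 28392 / 12 = 2366

2366


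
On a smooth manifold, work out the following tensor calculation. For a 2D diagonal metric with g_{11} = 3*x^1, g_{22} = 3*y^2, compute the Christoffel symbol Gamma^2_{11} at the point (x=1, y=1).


For a diagonal metric, Gamma^k_{ij} = (1/2) g^{kk} (dg_{ik}/dx_j + dg_{jk}/dx_i - dg_{ij}/dx_k).
The metric is diagonal, so g_{ab} = 0 for a != b.
At the given point: g_{11} = 3, g_{22} = 3
g^{22} = 1/3
dg_{12}/dx_1 = 0 (off-diagonal)
dg_{12}/dx_1 = 0 (off-diagonal)
dg_{11}/dx_2 = dg_{11}/dx_2 = 0
Numerator = 0 + 0 - 0 = 0
Gamma^2_{11} = 0 / (2 * 3) = 0

0
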